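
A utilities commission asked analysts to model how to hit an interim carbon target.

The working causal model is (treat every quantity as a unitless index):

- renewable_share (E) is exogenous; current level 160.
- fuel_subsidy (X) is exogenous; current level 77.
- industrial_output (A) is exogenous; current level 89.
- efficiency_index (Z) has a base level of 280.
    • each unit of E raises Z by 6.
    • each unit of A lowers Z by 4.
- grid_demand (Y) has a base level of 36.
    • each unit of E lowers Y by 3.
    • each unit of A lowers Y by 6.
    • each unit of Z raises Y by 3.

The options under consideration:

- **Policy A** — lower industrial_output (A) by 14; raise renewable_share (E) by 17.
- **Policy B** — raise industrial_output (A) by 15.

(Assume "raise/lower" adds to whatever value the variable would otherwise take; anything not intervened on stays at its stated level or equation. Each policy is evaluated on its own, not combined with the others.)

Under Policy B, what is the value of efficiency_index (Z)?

Policy B (A + 15):
  E = 160
  A = 89 + 15 = 104
  Z = 280 + 6·160 − 4·104 = 824

824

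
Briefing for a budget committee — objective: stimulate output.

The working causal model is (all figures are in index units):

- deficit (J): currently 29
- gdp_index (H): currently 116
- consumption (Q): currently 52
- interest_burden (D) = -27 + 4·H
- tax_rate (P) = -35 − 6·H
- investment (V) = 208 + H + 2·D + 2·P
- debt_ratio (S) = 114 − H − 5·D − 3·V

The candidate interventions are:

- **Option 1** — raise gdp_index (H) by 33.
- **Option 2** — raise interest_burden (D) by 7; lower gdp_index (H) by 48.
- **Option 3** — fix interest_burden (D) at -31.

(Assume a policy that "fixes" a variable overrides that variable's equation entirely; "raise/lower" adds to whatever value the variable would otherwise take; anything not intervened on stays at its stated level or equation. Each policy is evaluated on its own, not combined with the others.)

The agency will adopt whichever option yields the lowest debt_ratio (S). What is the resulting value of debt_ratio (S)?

-1791

Option 1 (H + 33):
  H = 116 + 33 = 149
  D = -27 + 4·149 = 569
  P = -35 − 6·149 = -929
  V = 208 + 149 + 2·569 + 2·(-929) = -363
  S = 114 − 149 − 5·569 − 3·(-363) = -1791
Option 2 (D + 7, H − 48):
  H = 116 − 48 = 68
  D = -27 + 4·68 (+7 from intervention) = 252
  P = -35 − 6·68 = -443
  V = 208 + 68 + 2·252 + 2·(-443) = -106
  S = 114 − 68 − 5·252 − 3·(-106) = -896
Option 3 (D := -31):
  H = 116
  D = -31
  P = -35 − 6·116 = -731
  V = 208 + 116 + 2·(-31) + 2·(-731) = -1200
  S = 114 − 116 − 5·(-31) − 3·(-1200) = 3753
Comparing — Option 1: S=-1791, Option 2: S=-896, Option 3: S=3753. Lowest is -1791 (Option 1).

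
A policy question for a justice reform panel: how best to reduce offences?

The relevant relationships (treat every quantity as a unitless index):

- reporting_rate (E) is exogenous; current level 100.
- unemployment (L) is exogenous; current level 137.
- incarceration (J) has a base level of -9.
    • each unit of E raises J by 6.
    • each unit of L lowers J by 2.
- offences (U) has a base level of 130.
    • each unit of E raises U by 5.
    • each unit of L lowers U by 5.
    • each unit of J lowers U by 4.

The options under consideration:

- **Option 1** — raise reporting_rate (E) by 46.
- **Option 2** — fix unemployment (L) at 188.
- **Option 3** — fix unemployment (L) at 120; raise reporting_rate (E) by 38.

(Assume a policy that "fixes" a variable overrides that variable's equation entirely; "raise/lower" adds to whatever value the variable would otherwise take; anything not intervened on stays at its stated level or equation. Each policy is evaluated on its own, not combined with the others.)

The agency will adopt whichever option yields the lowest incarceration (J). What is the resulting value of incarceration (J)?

215

Option 1 (E + 46):
  E = 100 + 46 = 146
  L = 137
  J = -9 + 6·146 − 2·137 = 593
Option 2 (L := 188):
  E = 100
  L = 188
  J = -9 + 6·100 − 2·188 = 215
Option 3 (L := 120, E + 38):
  E = 100 + 38 = 138
  L = 120
  J = -9 + 6·138 − 2·120 = 579
Comparing — Option 1: J=593, Option 2: J=215, Option 3: J=579. Lowest is 215 (Option 2).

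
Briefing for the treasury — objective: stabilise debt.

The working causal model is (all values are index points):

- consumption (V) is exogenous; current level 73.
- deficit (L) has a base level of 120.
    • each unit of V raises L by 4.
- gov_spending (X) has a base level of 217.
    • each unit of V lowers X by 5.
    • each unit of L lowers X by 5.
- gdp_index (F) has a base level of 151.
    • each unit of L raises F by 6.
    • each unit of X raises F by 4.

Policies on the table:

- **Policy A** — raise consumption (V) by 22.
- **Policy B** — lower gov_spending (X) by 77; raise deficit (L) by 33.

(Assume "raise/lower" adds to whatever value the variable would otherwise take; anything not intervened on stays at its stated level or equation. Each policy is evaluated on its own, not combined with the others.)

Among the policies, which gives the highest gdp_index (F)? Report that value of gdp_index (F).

Policy A (V + 22):
  V = 73 + 22 = 95
  L = 120 + 4·95 = 500
  X = 217 − 5·95 − 5·500 = -2758
  F = 151 + 6·500 + 4·(-2758) = -7881
Policy B (X − 77, L + 33):
  V = 73
  L = 120 + 4·73 (+33 from intervention) = 445
  X = 217 − 5·73 − 5·445 (−77 from intervention) = -2450
  F = 151 + 6·445 + 4·(-2450) = -6979
Comparing — Policy A: F=-7881, Policy B: F=-6979. Highest is -6979 (Policy B).

-6979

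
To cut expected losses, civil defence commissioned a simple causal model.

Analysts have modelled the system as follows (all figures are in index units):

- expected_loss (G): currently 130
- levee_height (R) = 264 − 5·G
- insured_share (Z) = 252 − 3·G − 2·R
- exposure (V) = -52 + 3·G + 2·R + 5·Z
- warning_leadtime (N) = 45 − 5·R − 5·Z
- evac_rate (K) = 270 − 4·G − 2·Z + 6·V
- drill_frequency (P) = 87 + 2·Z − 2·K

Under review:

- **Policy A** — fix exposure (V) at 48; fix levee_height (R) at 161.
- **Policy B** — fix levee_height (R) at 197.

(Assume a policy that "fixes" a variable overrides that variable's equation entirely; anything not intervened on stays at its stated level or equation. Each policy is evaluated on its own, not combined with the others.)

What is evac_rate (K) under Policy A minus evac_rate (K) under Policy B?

Policy A (V := 48, R := 161):
  G = 130
  R = 161
  Z = 252 − 3·130 − 2·161 = -460
  V = 48
  K = 270 − 4·130 − 2·(-460) + 6·48 = 958
Policy B (R := 197):
  G = 130
  R = 197
  Z = 252 − 3·130 − 2·197 = -532
  V = -52 + 3·130 + 2·197 + 5·(-532) = -1928
  K = 270 − 4·130 − 2·(-532) + 6·(-1928) = -10754
K: 958 − (-10754) = 11712

11712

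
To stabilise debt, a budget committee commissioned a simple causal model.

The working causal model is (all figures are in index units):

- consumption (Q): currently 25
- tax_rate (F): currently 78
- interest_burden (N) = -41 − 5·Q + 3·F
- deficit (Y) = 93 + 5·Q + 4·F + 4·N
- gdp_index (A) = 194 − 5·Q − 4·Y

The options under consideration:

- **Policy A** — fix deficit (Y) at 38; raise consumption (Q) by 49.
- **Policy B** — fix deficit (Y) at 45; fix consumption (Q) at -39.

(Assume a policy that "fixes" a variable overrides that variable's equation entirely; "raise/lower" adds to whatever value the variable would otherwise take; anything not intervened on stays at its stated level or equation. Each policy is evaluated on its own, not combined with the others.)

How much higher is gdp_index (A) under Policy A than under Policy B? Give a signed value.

Policy A (Y := 38, Q + 49):
  Q = 25 + 49 = 74
  F = 78
  N = -41 − 5·74 + 3·78 = -177
  Y = 38
  A = 194 − 5·74 − 4·38 = -328
Policy B (Y := 45, Q := -39):
  Q = -39
  F = 78
  N = -41 − 5·(-39) + 3·78 = 388
  Y = 45
  A = 194 − 5·(-39) − 4·45 = 209
A: -328 − 209 = -537

-537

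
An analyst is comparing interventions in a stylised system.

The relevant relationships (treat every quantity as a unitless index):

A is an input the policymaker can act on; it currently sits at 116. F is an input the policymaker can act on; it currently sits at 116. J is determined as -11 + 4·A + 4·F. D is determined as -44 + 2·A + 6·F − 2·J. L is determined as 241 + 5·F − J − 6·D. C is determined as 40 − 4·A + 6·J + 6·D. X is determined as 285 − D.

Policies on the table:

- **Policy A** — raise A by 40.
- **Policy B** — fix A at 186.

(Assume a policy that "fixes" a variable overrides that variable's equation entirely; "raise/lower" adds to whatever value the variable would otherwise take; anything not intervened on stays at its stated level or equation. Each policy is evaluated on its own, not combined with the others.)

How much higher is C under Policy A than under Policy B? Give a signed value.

480

Policy A (A + 40):
  A = 116 + 40 = 156
  F = 116
  J = -11 + 4·156 + 4·116 = 1077
  D = -44 + 2·156 + 6·116 − 2·1077 = -1190
  C = 40 − 4·156 + 6·1077 + 6·(-1190) = -1262
Policy B (A := 186):
  A = 186
  F = 116
  J = -11 + 4·186 + 4·116 = 1197
  D = -44 + 2·186 + 6·116 − 2·1197 = -1370
  C = 40 − 4·186 + 6·1197 + 6·(-1370) = -1742
C: -1262 − (-1742) = 480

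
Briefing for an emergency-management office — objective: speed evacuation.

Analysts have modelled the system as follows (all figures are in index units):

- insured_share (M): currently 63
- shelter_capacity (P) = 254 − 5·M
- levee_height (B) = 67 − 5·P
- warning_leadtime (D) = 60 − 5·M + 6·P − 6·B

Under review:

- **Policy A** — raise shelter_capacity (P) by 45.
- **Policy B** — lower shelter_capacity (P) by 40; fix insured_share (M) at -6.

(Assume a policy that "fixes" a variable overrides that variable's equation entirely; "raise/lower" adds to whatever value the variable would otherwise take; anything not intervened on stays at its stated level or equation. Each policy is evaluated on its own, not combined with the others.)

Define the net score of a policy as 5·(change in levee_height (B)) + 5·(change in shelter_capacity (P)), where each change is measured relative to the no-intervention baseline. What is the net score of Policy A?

-900

Baseline:
  M = 63
  P = 254 − 5·63 = -61
  B = 67 − 5·(-61) = 372
Policy A (P + 45):
  M = 63
  P = 254 − 5·63 (+45 from intervention) = -16
  B = 67 − 5·(-16) = 147
ΔB = 147 − 372 = -225; ΔP = -16 − (-61) = 45
Score = 5·(-225) + 5·45 = -900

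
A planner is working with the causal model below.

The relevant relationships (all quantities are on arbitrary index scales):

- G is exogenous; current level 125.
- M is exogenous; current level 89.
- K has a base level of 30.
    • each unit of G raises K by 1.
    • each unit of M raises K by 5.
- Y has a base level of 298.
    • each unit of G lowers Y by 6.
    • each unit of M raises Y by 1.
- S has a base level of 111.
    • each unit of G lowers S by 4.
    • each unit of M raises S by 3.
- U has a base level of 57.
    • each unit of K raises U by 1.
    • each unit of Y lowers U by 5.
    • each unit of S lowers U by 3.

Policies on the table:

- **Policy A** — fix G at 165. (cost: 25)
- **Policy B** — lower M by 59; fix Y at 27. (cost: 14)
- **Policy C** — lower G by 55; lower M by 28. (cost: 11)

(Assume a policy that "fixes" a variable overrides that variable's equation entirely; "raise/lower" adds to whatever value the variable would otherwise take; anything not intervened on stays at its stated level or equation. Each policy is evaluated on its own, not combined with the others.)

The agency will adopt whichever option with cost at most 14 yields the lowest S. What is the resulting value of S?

Policy B (M − 59, Y := 27):
  G = 125
  M = 89 − 59 = 30
  S = 111 − 4·125 + 3·30 = -299
Policy C (G − 55, M − 28):
  G = 125 − 55 = 70
  M = 89 − 28 = 61
  S = 111 − 4·70 + 3·61 = 14
Comparing — Policy B: S=-299, Policy C: S=14. Lowest is -299 (Policy B).

-299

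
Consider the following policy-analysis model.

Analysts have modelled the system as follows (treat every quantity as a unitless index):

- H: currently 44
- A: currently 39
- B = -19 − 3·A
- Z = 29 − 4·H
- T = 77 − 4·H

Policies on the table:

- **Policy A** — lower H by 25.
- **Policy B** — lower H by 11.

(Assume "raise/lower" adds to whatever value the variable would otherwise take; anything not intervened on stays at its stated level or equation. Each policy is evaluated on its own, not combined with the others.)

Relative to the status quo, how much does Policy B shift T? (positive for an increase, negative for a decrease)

Baseline:
  H = 44
  T = 77 − 4·44 = -99
Policy B (H − 11):
  H = 44 − 11 = 33
  T = 77 − 4·33 = -55
Change in T: -55 − (-99) = 44

44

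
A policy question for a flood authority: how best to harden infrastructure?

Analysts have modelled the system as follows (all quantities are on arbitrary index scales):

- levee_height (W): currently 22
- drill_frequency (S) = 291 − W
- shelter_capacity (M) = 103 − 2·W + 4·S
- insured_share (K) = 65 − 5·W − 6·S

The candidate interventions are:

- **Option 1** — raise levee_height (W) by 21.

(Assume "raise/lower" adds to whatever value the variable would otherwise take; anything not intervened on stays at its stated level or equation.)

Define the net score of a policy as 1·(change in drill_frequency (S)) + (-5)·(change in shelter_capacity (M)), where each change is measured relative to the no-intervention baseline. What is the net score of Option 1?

609

Baseline:
  W = 22
  S = 291 − 22 = 269
  M = 103 − 2·22 + 4·269 = 1135
Option 1 (W + 21):
  W = 22 + 21 = 43
  S = 291 − 43 = 248
  M = 103 − 2·43 + 4·248 = 1009
ΔS = 248 − 269 = -21; ΔM = 1009 − 1135 = -126
Score = 1·(-21) + (-5)·(-126) = 609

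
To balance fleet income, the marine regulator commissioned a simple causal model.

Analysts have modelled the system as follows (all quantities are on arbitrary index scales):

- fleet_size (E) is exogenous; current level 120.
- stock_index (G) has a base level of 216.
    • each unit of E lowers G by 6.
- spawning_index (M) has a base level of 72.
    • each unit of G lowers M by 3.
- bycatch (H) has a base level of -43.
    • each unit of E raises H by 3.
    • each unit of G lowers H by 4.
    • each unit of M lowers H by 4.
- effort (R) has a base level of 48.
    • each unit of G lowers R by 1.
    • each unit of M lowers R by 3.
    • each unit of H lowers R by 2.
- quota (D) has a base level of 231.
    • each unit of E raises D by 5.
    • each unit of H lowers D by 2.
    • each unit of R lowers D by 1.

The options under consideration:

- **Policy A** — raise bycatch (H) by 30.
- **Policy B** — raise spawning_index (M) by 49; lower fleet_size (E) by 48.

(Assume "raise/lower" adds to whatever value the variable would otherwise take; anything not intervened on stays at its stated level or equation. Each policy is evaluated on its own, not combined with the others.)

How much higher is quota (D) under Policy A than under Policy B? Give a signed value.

2397

Policy A (H + 30):
  E = 120
  G = 216 − 6·120 = -504
  M = 72 − 3·(-504) = 1584
  H = -43 + 3·120 − 4·(-504) − 4·1584 (+30 from intervention) = -3973
  R = 48 − (-504) − 3·1584 − 2·(-3973) = 3746
  D = 231 + 5·120 − 2·(-3973) − 3746 = 5031
Policy B (M + 49, E − 48):
  E = 120 − 48 = 72
  G = 216 − 6·72 = -216
  M = 72 − 3·(-216) (+49 from intervention) = 769
  H = -43 + 3·72 − 4·(-216) − 4·769 = -2039
  R = 48 − (-216) − 3·769 − 2·(-2039) = 2035
  D = 231 + 5·72 − 2·(-2039) − 2035 = 2634
D: 5031 − 2634 = 2397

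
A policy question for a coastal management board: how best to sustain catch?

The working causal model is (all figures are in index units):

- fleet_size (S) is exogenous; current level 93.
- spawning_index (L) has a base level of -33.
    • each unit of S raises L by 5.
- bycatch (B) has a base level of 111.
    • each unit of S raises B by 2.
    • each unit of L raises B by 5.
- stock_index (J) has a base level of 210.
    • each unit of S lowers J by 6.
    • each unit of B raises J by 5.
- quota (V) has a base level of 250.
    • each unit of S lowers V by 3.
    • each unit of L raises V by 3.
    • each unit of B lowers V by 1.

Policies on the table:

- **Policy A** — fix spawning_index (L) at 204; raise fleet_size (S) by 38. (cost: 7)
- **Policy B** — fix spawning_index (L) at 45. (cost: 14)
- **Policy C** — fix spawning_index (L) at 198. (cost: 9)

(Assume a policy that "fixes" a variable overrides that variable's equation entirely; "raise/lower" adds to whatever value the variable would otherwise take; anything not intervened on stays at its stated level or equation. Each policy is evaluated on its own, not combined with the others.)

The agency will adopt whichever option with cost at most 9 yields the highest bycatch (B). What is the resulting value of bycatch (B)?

Policy A (L := 204, S + 38):
  S = 93 + 38 = 131
  L = 204
  B = 111 + 2·131 + 5·204 = 1393
Policy C (L := 198):
  S = 93
  L = 198
  B = 111 + 2·93 + 5·198 = 1287
Comparing — Policy A: B=1393, Policy C: B=1287. Highest is 1393 (Policy A).

1393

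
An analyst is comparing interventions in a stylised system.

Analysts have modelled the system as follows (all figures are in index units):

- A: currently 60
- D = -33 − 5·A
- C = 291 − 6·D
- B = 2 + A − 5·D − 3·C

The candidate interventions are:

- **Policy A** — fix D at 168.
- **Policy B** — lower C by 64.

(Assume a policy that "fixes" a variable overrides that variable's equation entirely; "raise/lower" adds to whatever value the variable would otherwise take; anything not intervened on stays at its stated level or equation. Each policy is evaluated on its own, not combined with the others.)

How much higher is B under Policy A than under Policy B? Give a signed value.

Policy A (D := 168):
  A = 60
  D = 168
  C = 291 − 6·168 = -717
  B = 2 + 60 − 5·168 − 3·(-717) = 1373
Policy B (C − 64):
  A = 60
  D = -33 − 5·60 = -333
  C = 291 − 6·(-333) (−64 from intervention) = 2225
  B = 2 + 60 − 5·(-333) − 3·2225 = -4948
B: 1373 − (-4948) = 6321

6321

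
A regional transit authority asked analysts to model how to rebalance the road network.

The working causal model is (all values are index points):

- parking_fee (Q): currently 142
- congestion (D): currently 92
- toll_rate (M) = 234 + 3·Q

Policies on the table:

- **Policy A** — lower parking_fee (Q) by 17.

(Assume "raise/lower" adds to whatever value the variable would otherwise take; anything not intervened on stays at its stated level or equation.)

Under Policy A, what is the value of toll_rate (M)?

609

Policy A (Q − 17):
  Q = 142 − 17 = 125
  M = 234 + 3·125 = 609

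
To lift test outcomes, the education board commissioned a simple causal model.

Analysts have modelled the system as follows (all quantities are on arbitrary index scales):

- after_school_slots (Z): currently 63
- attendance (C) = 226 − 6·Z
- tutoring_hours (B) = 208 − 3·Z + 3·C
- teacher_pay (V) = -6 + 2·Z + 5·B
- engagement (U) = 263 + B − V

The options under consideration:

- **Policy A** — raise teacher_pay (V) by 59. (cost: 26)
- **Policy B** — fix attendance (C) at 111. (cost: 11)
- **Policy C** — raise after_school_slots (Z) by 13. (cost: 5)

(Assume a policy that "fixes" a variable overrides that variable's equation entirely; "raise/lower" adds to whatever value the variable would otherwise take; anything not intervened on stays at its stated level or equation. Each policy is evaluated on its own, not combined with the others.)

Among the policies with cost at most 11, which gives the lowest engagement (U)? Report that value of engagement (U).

Policy B (C := 111):
  Z = 63
  C = 111
  B = 208 − 3·63 + 3·111 = 352
  V = -6 + 2·63 + 5·352 = 1880
  U = 263 + 352 − 1880 = -1265
Policy C (Z + 13):
  Z = 63 + 13 = 76
  C = 226 − 6·76 = -230
  B = 208 − 3·76 + 3·(-230) = -710
  V = -6 + 2·76 + 5·(-710) = -3404
  U = 263 + (-710) − (-3404) = 2957
Comparing — Policy B: U=-1265, Policy C: U=2957. Lowest is -1265 (Policy B).

-1265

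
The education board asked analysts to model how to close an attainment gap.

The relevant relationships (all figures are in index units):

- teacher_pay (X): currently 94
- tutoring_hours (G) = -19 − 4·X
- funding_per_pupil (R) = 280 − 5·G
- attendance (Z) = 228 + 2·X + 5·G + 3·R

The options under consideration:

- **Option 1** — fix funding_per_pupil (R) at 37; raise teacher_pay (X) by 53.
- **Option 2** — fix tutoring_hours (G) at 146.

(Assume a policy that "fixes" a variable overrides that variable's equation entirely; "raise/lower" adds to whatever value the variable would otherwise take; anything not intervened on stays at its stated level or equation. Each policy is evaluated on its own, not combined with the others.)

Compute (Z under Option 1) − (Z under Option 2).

Option 1 (R := 37, X + 53):
  X = 94 + 53 = 147
  G = -19 − 4·147 = -607
  R = 37
  Z = 228 + 2·147 + 5·(-607) + 3·37 = -2402
Option 2 (G := 146):
  X = 94
  G = 146
  R = 280 − 5·146 = -450
  Z = 228 + 2·94 + 5·146 + 3·(-450) = -204
Z: -2402 − (-204) = -2198

-2198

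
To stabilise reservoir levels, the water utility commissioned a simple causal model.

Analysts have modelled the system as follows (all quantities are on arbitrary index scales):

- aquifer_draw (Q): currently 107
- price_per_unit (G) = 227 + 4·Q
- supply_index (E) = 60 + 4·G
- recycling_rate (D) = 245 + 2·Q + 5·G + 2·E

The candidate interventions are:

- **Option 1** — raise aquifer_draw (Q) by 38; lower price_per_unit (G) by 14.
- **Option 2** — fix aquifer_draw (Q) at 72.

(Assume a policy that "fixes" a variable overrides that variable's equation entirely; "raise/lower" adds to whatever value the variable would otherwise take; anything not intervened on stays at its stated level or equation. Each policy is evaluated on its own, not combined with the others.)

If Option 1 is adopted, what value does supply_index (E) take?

Option 1 (Q + 38, G − 14):
  Q = 107 + 38 = 145
  G = 227 + 4·145 (−14 from intervention) = 793
  E = 60 + 4·793 = 3232

3232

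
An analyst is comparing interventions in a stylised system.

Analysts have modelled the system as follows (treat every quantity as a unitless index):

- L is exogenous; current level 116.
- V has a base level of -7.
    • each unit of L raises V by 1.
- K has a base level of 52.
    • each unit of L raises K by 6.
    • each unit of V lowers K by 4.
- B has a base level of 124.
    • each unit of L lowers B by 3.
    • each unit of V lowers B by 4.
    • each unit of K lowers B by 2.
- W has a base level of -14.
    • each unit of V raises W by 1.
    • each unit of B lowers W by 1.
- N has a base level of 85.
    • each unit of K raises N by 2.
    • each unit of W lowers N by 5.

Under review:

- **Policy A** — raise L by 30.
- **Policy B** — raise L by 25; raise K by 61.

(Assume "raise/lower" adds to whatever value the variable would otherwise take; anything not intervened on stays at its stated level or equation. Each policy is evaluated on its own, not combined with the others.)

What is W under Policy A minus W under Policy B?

-62

Policy A (L + 30):
  L = 116 + 30 = 146
  V = -7 + 146 = 139
  K = 52 + 6·146 − 4·139 = 372
  B = 124 − 3·146 − 4·139 − 2·372 = -1614
  W = -14 + 139 − (-1614) = 1739
Policy B (L + 25, K + 61):
  L = 116 + 25 = 141
  V = -7 + 141 = 134
  K = 52 + 6·141 − 4·134 (+61 from intervention) = 423
  B = 124 − 3·141 − 4·134 − 2·423 = -1681
  W = -14 + 134 − (-1681) = 1801
W: 1739 − 1801 = -62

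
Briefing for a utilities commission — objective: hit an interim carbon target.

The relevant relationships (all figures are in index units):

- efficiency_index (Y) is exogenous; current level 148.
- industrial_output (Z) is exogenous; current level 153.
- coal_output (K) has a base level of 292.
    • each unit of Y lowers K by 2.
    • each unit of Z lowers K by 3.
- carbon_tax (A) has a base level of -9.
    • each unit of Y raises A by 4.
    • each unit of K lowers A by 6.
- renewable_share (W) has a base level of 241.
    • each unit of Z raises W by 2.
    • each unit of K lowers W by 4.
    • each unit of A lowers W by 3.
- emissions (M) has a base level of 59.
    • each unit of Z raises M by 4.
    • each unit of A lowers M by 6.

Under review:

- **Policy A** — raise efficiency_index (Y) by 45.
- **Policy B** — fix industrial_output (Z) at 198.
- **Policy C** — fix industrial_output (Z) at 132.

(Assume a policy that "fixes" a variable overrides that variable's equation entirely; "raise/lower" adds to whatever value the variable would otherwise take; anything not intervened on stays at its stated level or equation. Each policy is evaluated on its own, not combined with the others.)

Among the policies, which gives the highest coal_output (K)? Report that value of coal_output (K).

-400

Policy A (Y + 45):
  Y = 148 + 45 = 193
  Z = 153
  K = 292 − 2·193 − 3·153 = -553
Policy B (Z := 198):
  Y = 148
  Z = 198
  K = 292 − 2·148 − 3·198 = -598
Policy C (Z := 132):
  Y = 148
  Z = 132
  K = 292 − 2·148 − 3·132 = -400
Comparing — Policy A: K=-553, Policy B: K=-598, Policy C: K=-400. Highest is -400 (Policy C).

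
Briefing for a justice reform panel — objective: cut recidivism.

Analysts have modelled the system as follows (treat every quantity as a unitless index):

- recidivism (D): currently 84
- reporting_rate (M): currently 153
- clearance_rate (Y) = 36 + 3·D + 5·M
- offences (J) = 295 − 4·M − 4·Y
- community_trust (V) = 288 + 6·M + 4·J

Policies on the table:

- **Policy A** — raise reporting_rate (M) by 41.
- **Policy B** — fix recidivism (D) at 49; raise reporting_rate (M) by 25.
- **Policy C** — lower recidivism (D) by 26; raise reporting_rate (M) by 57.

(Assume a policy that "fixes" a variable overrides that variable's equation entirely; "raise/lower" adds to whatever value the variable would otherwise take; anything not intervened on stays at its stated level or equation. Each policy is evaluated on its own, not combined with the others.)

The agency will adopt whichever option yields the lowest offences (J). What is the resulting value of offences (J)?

-5585

Policy A (M + 41):
  D = 84
  M = 153 + 41 = 194
  Y = 36 + 3·84 + 5·194 = 1258
  J = 295 − 4·194 − 4·1258 = -5513
Policy B (D := 49, M + 25):
  D = 49
  M = 153 + 25 = 178
  Y = 36 + 3·49 + 5·178 = 1073
  J = 295 − 4·178 − 4·1073 = -4709
Policy C (D − 26, M + 57):
  D = 84 − 26 = 58
  M = 153 + 57 = 210
  Y = 36 + 3·58 + 5·210 = 1260
  J = 295 − 4·210 − 4·1260 = -5585
Comparing — Policy A: J=-5513, Policy B: J=-4709, Policy C: J=-5585. Lowest is -5585 (Policy C).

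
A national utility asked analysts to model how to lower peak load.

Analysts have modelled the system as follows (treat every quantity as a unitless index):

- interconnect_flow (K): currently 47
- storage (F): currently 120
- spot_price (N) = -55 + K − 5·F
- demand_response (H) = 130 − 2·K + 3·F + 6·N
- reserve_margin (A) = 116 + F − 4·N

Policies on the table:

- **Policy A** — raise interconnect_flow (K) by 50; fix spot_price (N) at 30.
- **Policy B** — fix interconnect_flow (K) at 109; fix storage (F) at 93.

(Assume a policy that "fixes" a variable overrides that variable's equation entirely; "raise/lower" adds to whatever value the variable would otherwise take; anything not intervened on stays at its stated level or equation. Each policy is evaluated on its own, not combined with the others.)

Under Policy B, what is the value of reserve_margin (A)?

Policy B (K := 109, F := 93):
  K = 109
  F = 93
  N = -55 + 109 − 5·93 = -411
  A = 116 + 93 − 4·(-411) = 1853

1853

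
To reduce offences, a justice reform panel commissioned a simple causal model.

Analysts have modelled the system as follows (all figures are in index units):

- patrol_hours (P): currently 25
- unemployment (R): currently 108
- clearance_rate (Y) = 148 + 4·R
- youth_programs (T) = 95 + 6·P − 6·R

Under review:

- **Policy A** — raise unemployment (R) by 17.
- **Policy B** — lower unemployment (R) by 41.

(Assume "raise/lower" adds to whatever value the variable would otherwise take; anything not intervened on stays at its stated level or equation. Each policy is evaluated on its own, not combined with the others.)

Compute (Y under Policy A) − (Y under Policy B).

232

Policy A (R + 17):
  R = 108 + 17 = 125
  Y = 148 + 4·125 = 648
Policy B (R − 41):
  R = 108 − 41 = 67
  Y = 148 + 4·67 = 416
Y: 648 − 416 = 232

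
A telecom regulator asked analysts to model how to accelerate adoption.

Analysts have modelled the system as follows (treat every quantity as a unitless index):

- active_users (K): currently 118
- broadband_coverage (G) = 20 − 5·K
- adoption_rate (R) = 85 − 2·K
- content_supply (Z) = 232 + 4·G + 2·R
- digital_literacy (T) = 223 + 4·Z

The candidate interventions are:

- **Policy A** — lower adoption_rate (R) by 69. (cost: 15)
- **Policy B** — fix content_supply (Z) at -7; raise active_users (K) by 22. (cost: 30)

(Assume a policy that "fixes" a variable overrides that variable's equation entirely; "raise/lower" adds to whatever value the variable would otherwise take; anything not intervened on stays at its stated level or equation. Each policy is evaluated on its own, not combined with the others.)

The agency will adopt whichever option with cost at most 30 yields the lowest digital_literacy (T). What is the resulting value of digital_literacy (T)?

Policy A (R − 69):
  K = 118
  G = 20 − 5·118 = -570
  R = 85 − 2·118 (−69 from intervention) = -220
  Z = 232 + 4·(-570) + 2·(-220) = -2488
  T = 223 + 4·(-2488) = -9729
Policy B (Z := -7, K + 22):
  K = 118 + 22 = 140
  G = 20 − 5·140 = -680
  R = 85 − 2·140 = -195
  Z = -7
  T = 223 + 4·(-7) = 195
Comparing — Policy A: T=-9729, Policy B: T=195. Lowest is -9729 (Policy A).

-9729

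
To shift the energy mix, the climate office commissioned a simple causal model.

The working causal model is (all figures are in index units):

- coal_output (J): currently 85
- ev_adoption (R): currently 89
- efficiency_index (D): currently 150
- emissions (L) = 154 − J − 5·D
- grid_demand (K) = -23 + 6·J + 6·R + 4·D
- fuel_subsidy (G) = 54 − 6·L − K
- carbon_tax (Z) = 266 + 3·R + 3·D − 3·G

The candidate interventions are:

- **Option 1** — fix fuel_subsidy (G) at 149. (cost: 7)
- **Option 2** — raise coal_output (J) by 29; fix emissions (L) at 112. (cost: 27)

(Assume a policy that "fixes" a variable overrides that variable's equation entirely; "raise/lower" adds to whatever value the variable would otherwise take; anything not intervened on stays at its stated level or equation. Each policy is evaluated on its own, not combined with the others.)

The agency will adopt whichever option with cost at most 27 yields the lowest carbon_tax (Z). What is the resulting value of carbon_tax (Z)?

Option 1 (G := 149):
  J = 85
  R = 89
  D = 150
  L = 154 − 85 − 5·150 = -681
  K = -23 + 6·85 + 6·89 + 4·150 = 1621
  G = 149
  Z = 266 + 3·89 + 3·150 − 3·149 = 536
Option 2 (J + 29, L := 112):
  J = 85 + 29 = 114
  R = 89
  D = 150
  L = 112
  K = -23 + 6·114 + 6·89 + 4·150 = 1795
  G = 54 − 6·112 − 1795 = -2413
  Z = 266 + 3·89 + 3·150 − 3·(-2413) = 8222
Comparing — Option 1: Z=536, Option 2: Z=8222. Lowest is 536 (Option 1).

536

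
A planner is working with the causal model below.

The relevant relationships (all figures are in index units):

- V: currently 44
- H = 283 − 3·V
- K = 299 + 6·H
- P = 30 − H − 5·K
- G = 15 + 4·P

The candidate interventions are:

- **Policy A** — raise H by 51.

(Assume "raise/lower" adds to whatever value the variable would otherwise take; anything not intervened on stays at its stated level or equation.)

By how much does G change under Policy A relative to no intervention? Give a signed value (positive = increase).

Baseline:
  V = 44
  H = 283 − 3·44 = 151
  K = 299 + 6·151 = 1205
  P = 30 − 151 − 5·1205 = -6146
  G = 15 + 4·(-6146) = -24569
Policy A (H + 51):
  V = 44
  H = 283 − 3·44 (+51 from intervention) = 202
  K = 299 + 6·202 = 1511
  P = 30 − 202 − 5·1511 = -7727
  G = 15 + 4·(-7727) = -30893
Change in G: -30893 − (-24569) = -6324

-6324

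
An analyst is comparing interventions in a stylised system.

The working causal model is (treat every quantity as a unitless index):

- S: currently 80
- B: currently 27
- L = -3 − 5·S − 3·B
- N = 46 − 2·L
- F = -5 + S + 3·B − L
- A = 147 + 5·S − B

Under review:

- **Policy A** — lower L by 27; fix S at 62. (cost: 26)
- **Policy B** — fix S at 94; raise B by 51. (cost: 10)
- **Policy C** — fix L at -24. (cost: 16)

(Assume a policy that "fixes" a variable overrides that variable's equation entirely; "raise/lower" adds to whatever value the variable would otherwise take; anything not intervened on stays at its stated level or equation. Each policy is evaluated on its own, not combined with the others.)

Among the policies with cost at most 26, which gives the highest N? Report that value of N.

1460

Policy A (L − 27, S := 62):
  S = 62
  B = 27
  L = -3 − 5·62 − 3·27 (−27 from intervention) = -421
  N = 46 − 2·(-421) = 888
Policy B (S := 94, B + 51):
  S = 94
  B = 27 + 51 = 78
  L = -3 − 5·94 − 3·78 = -707
  N = 46 − 2·(-707) = 1460
Policy C (L := -24):
  S = 80
  B = 27
  L = -24
  N = 46 − 2·(-24) = 94
Comparing — Policy A: N=888, Policy B: N=1460, Policy C: N=94. Highest is 1460 (Policy B).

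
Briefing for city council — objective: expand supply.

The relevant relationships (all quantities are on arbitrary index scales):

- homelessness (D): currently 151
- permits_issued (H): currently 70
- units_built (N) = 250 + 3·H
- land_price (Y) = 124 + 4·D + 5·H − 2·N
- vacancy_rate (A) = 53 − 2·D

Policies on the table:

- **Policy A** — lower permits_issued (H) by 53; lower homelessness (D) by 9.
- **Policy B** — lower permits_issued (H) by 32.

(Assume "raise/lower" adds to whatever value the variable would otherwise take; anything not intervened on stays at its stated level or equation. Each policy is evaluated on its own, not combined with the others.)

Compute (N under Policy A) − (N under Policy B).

Policy A (H − 53, D − 9):
  H = 70 − 53 = 17
  N = 250 + 3·17 = 301
Policy B (H − 32):
  H = 70 − 32 = 38
  N = 250 + 3·38 = 364
N: 301 − 364 = -63

-63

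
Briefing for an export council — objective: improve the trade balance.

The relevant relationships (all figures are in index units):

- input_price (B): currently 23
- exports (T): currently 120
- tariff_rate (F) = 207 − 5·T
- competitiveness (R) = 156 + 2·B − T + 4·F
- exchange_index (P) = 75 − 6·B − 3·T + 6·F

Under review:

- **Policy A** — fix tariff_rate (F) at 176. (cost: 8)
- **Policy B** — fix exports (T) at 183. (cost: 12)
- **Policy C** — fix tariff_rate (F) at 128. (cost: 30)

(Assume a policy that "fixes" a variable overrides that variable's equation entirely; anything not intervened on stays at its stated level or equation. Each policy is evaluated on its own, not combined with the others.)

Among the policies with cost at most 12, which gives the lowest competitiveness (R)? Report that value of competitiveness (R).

Policy A (F := 176):
  B = 23
  T = 120
  F = 176
  R = 156 + 2·23 − 120 + 4·176 = 786
Policy B (T := 183):
  B = 23
  T = 183
  F = 207 − 5·183 = -708
  R = 156 + 2·23 − 183 + 4·(-708) = -2813
Comparing — Policy A: R=786, Policy B: R=-2813. Lowest is -2813 (Policy B).

-2813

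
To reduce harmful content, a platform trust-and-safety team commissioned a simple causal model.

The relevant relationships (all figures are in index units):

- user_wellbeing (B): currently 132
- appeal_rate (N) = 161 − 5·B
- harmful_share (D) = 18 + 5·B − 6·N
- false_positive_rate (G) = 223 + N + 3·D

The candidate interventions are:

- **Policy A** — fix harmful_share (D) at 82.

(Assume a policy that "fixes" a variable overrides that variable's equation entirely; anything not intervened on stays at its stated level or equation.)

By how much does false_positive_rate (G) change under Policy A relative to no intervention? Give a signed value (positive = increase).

Baseline:
  B = 132
  N = 161 − 5·132 = -499
  D = 18 + 5·132 − 6·(-499) = 3672
  G = 223 + (-499) + 3·3672 = 10740
Policy A (D := 82):
  B = 132
  N = 161 − 5·132 = -499
  D = 82
  G = 223 + (-499) + 3·82 = -30
Change in G: -30 − 10740 = -10770

-10770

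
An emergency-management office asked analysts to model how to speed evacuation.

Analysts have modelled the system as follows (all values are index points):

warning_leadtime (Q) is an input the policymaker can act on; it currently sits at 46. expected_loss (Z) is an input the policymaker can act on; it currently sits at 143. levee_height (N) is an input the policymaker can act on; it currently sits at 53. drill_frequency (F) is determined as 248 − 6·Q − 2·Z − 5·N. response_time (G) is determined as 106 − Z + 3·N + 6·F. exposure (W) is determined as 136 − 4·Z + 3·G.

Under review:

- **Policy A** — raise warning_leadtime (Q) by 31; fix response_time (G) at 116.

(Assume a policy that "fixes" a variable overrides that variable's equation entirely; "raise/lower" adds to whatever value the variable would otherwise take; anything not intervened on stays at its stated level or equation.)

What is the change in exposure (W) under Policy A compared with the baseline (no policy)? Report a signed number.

Baseline:
  Q = 46
  Z = 143
  N = 53
  F = 248 − 6·46 − 2·143 − 5·53 = -579
  G = 106 − 143 + 3·53 + 6·(-579) = -3352
  W = 136 − 4·143 + 3·(-3352) = -10492
Policy A (Q + 31, G := 116):
  Q = 46 + 31 = 77
  Z = 143
  N = 53
  F = 248 − 6·77 − 2·143 − 5·53 = -765
  G = 116
  W = 136 − 4·143 + 3·116 = -88
Change in W: -88 − (-10492) = 10404

10404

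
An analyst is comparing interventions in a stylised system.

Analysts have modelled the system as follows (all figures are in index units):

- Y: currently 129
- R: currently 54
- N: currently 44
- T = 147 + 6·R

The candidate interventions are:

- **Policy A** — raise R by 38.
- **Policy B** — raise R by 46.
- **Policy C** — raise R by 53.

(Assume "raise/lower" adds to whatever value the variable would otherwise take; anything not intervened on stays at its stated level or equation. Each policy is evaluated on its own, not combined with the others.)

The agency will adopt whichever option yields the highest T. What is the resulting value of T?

Policy A (R + 38):
  R = 54 + 38 = 92
  T = 147 + 6·92 = 699
Policy B (R + 46):
  R = 54 + 46 = 100
  T = 147 + 6·100 = 747
Policy C (R + 53):
  R = 54 + 53 = 107
  T = 147 + 6·107 = 789
Comparing — Policy A: T=699, Policy B: T=747, Policy C: T=789. Highest is 789 (Policy C).

789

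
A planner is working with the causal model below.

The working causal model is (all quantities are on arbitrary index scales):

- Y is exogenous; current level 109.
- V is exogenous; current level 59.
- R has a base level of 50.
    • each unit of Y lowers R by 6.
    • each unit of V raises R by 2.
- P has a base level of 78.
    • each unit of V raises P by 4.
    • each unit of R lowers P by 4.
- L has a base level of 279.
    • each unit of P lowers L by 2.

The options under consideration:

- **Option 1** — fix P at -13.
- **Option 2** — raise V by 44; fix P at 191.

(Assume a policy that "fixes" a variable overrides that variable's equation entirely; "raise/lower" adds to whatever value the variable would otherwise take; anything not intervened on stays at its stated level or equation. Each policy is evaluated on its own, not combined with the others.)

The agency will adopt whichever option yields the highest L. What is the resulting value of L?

305

Option 1 (P := -13):
  Y = 109
  V = 59
  R = 50 − 6·109 + 2·59 = -486
  P = -13
  L = 279 − 2·(-13) = 305
Option 2 (V + 44, P := 191):
  Y = 109
  V = 59 + 44 = 103
  R = 50 − 6·109 + 2·103 = -398
  P = 191
  L = 279 − 2·191 = -103
Comparing — Option 1: L=305, Option 2: L=-103. Highest is 305 (Option 1).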